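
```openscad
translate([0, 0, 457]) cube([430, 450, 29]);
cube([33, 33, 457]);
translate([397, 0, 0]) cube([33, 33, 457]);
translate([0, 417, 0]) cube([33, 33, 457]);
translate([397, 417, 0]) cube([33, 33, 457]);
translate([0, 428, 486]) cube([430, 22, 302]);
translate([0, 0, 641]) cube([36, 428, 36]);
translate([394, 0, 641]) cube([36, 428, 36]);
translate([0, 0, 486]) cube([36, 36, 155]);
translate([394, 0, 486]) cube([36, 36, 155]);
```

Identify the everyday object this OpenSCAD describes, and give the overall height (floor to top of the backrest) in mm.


A chair. The overall height is 788 mm.

A slab on four corner posts with a tall panel at the back — a chair. The seat slab sits at z = 457 with thickness 29, and the 302 mm backrest starts at the seat top, so the overall height is 457 + 29 + 302 = 788 mm.


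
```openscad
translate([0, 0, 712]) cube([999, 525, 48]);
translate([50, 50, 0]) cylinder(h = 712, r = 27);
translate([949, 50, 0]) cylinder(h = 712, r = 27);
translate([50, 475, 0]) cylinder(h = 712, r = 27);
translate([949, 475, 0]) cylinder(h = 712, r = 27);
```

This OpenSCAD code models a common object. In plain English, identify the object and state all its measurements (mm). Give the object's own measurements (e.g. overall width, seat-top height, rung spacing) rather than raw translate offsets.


A rectangular dining table. The top is 999×525×48 mm with its upper surface at z = 760 mm. It stands on four round legs of 54 mm diameter, each leg's bounding box inset 23 mm from the nearest pair of top edges, running from the floor to the underside of the top.


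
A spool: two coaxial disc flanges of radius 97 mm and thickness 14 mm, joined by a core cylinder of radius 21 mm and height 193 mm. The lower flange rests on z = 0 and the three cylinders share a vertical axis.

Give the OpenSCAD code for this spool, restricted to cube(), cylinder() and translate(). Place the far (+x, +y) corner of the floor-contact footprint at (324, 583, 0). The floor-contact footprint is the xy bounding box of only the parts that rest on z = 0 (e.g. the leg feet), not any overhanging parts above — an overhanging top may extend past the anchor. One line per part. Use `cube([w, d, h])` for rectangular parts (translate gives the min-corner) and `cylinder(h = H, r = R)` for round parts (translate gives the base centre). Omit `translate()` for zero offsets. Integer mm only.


translate([227, 486, 0]) cylinder(h = 14, r = 97);
translate([227, 486, 14]) cylinder(h = 193, r = 21);
translate([227, 486, 207]) cylinder(h = 14, r = 97);


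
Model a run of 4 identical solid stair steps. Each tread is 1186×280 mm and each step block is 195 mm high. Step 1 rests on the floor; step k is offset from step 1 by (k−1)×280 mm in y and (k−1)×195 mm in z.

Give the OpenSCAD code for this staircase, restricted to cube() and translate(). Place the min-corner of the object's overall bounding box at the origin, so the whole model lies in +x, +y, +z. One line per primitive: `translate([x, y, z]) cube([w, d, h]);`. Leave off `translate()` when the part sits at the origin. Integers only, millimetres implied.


cube([1186, 280, 195]);
translate([0, 280, 195]) cube([1186, 280, 195]);
translate([0, 560, 390]) cube([1186, 280, 195]);
translate([0, 840, 585]) cube([1186, 280, 195]);


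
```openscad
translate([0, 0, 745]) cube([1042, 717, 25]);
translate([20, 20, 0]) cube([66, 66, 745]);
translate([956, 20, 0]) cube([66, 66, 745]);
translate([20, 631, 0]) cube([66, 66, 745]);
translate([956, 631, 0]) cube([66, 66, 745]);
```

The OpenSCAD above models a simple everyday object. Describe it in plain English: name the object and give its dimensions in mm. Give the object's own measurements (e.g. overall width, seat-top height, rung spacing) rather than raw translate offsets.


A rectangular dining table. The top is 1042×717×25 mm with its upper surface at z = 770 mm. It stands on four 66×66 mm square legs, each inset 20 mm from the nearest pair of top edges, running from the floor to the underside of the top.


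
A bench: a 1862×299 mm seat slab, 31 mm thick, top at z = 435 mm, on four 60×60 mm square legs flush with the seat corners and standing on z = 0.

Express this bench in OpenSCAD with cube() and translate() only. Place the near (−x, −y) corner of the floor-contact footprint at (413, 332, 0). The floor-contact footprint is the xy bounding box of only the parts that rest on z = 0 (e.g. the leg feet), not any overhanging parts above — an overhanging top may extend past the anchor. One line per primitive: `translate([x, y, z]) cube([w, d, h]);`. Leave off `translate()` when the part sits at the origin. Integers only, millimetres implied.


translate([413, 332, 404]) cube([1862, 299, 31]);
translate([413, 332, 0]) cube([60, 60, 404]);
translate([413, 571, 0]) cube([60, 60, 404]);
translate([2215, 332, 0]) cube([60, 60, 404]);
translate([2215, 571, 0]) cube([60, 60, 404]);


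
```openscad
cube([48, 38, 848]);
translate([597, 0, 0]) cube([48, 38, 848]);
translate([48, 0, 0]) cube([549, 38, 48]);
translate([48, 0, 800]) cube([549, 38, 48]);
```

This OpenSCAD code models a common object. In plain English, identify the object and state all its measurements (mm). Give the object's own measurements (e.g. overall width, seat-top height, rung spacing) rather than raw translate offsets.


A rectangular picture frame lying in the x–z plane (depth along y). The opening is 549 mm wide (x) by 752 mm tall (z), surrounded by a border 48 mm wide on all four sides. The frame is 38 mm deep and is made of two full-height vertical stiles with two horizontal rails fitted between them.


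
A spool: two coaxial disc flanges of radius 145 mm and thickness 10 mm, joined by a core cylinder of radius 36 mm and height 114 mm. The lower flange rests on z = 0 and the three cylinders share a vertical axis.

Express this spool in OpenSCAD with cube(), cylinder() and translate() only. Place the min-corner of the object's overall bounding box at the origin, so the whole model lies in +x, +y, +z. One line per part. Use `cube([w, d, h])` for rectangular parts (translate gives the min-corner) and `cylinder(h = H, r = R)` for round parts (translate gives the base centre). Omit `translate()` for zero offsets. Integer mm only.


translate([145, 145, 0]) cylinder(h = 10, r = 145);
translate([145, 145, 10]) cylinder(h = 114, r = 36);
translate([145, 145, 124]) cylinder(h = 10, r = 145);


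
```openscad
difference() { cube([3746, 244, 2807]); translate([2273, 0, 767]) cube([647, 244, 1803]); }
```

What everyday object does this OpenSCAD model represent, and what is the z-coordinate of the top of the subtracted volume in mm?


A wall with a window opening. The window head height is 2570 mm.

A wall with a rectangular opening subtracted — a window. Sill at z = 767, opening 1803 mm tall, so the head is at 767 + 1803 = 2570 mm.


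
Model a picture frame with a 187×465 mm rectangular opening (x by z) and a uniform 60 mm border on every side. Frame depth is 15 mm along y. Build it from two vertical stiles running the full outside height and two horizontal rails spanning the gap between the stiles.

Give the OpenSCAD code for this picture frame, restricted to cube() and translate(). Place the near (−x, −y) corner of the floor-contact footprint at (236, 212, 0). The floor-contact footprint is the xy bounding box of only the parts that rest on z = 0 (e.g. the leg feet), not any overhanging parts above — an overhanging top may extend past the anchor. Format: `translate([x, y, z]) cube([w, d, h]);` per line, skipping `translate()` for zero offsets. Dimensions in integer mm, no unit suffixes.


translate([236, 212, 0]) cube([60, 15, 585]);
translate([483, 212, 0]) cube([60, 15, 585]);
translate([296, 212, 0]) cube([187, 15, 60]);
translate([296, 212, 525]) cube([187, 15, 60]);


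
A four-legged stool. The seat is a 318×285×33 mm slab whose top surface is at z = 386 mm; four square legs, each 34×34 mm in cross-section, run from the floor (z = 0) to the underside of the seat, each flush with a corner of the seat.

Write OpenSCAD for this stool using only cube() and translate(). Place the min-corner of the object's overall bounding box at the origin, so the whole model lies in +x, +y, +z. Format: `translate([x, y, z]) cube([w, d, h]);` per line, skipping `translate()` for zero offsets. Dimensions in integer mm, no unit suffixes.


translate([0, 0, 353]) cube([318, 285, 33]);
cube([34, 34, 353]);
translate([284, 0, 0]) cube([34, 34, 353]);
translate([0, 251, 0]) cube([34, 34, 353]);
translate([284, 251, 0]) cube([34, 34, 353]);


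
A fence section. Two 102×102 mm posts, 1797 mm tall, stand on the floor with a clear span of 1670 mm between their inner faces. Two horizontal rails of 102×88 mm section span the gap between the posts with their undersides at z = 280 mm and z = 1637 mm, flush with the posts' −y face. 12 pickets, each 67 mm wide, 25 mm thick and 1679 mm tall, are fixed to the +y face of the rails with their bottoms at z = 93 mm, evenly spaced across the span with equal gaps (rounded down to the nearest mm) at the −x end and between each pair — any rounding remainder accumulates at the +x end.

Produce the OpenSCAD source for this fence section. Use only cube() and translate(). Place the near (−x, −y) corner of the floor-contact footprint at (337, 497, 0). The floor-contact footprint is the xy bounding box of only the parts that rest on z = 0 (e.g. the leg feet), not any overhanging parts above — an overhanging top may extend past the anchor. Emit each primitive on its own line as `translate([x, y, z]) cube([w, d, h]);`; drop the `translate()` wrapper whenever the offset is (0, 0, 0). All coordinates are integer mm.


translate([337, 497, 0]) cube([102, 102, 1797]);
translate([2109, 497, 0]) cube([102, 102, 1797]);
translate([439, 497, 280]) cube([1670, 102, 88]);
translate([439, 497, 1637]) cube([1670, 102, 88]);
translate([505, 599, 93]) cube([67, 25, 1679]);
translate([638, 599, 93]) cube([67, 25, 1679]);
translate([771, 599, 93]) cube([67, 25, 1679]);
translate([904, 599, 93]) cube([67, 25, 1679]);
translate([1037, 599, 93]) cube([67, 25, 1679]);
translate([1170, 599, 93]) cube([67, 25, 1679]);
translate([1303, 599, 93]) cube([67, 25, 1679]);
translate([1436, 599, 93]) cube([67, 25, 1679]);
translate([1569, 599, 93]) cube([67, 25, 1679]);
translate([1702, 599, 93]) cube([67, 25, 1679]);
translate([1835, 599, 93]) cube([67, 25, 1679]);
translate([1968, 599, 93]) cube([67, 25, 1679]);


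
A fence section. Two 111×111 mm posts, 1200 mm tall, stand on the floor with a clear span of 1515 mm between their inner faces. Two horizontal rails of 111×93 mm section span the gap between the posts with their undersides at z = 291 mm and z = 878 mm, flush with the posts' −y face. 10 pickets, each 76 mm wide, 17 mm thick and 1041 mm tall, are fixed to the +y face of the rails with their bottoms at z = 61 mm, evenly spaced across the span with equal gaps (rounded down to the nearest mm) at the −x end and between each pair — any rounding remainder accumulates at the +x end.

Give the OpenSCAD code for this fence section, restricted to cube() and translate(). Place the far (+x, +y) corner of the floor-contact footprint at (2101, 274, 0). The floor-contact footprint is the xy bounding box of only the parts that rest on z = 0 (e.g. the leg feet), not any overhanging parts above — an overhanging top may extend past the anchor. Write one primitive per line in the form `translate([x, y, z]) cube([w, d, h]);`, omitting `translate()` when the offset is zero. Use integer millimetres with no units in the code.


translate([364, 163, 0]) cube([111, 111, 1200]);
translate([1990, 163, 0]) cube([111, 111, 1200]);
translate([475, 163, 291]) cube([1515, 111, 93]);
translate([475, 163, 878]) cube([1515, 111, 93]);
translate([543, 274, 61]) cube([76, 17, 1041]);
translate([687, 274, 61]) cube([76, 17, 1041]);
translate([831, 274, 61]) cube([76, 17, 1041]);
translate([975, 274, 61]) cube([76, 17, 1041]);
translate([1119, 274, 61]) cube([76, 17, 1041]);
translate([1263, 274, 61]) cube([76, 17, 1041]);
translate([1407, 274, 61]) cube([76, 17, 1041]);
translate([1551, 274, 61]) cube([76, 17, 1041]);
translate([1695, 274, 61]) cube([76, 17, 1041]);
translate([1839, 274, 61]) cube([76, 17, 1041]);


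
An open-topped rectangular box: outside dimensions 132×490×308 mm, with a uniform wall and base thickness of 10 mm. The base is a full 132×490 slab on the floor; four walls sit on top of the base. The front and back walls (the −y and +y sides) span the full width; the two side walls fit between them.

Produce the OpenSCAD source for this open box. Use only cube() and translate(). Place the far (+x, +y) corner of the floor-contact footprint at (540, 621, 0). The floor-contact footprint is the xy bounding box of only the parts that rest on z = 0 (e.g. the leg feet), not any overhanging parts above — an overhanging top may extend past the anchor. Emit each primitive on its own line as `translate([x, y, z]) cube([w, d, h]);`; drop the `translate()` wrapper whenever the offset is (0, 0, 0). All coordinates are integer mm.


translate([408, 131, 0]) cube([132, 490, 10]);
translate([408, 131, 10]) cube([132, 10, 298]);
translate([408, 611, 10]) cube([132, 10, 298]);
translate([408, 141, 10]) cube([10, 470, 298]);
translate([530, 141, 10]) cube([10, 470, 298]);


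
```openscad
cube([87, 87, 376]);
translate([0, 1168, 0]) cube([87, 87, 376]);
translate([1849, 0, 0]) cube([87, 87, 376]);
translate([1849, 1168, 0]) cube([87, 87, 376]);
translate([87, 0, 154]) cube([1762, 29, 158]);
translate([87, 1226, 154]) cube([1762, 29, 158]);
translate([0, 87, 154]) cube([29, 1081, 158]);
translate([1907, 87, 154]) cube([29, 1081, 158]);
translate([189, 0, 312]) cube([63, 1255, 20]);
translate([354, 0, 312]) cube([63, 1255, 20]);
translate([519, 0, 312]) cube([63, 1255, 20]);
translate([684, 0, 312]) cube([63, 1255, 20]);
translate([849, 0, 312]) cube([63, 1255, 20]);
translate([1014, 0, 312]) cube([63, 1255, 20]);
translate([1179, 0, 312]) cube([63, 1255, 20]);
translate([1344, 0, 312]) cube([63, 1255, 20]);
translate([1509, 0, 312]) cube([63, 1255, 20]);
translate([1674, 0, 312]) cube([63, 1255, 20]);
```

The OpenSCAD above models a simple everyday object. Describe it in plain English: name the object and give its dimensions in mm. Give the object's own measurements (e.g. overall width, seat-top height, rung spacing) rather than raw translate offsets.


A bed frame 1936 mm long (x) by 1255 mm wide (y). Four 87×87 mm corner posts, 376 mm tall, at the corners of the footprint. Four rails of 29 mm thickness and 158 mm height run between adjacent posts with their undersides at z = 154 mm, their outer faces flush with the outside of the frame (the two x-running rails run between the posts' inner faces; the two y-running rails run between the posts' inner faces). 10 slats, each 63 mm wide (x) and 20 mm thick, lie across the top of the two x-running rails, running the full 1255 mm width of the frame in y; along x they sit between the end posts with a 102 mm gap after the −x posts and between neighbouring slats, leaving 112 mm before the +x posts.


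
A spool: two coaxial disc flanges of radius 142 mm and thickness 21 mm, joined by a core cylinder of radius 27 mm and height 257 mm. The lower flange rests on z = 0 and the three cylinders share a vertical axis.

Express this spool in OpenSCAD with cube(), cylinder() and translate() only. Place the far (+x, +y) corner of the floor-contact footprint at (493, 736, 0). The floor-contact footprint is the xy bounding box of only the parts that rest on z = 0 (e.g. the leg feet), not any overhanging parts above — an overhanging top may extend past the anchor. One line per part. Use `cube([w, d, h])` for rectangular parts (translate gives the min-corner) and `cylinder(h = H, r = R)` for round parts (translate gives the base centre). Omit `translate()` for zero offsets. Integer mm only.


translate([351, 594, 0]) cylinder(h = 21, r = 142);
translate([351, 594, 21]) cylinder(h = 257, r = 27);
translate([351, 594, 278]) cylinder(h = 21, r = 142);


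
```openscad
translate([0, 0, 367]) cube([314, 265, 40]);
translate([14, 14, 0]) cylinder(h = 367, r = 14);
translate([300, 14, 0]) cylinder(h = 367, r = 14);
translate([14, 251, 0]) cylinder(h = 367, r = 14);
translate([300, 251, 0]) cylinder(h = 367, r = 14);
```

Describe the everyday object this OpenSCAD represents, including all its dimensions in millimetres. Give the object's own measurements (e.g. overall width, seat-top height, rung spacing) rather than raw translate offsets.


A four-legged stool. The seat is a 314×265×40 mm slab whose top surface is at z = 407 mm; four round legs, each 28 mm in diameter, run from the floor (z = 0) to the underside of the seat, each leg's axis is inset half a diameter from the nearest pair of seat edges (so the leg's bounding box is flush with the corner).


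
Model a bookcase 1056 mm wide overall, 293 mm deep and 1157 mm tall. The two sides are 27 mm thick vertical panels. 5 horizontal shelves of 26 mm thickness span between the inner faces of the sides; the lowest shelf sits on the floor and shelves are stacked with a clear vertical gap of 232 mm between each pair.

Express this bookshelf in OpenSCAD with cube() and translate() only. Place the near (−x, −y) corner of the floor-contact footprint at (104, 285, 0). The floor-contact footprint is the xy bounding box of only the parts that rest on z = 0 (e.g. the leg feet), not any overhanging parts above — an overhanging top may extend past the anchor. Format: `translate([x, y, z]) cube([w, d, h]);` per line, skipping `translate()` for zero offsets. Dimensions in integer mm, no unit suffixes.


translate([104, 285, 0]) cube([27, 293, 1157]);
translate([1133, 285, 0]) cube([27, 293, 1157]);
translate([131, 285, 0]) cube([1002, 293, 26]);
translate([131, 285, 258]) cube([1002, 293, 26]);
translate([131, 285, 516]) cube([1002, 293, 26]);
translate([131, 285, 774]) cube([1002, 293, 26]);
translate([131, 285, 1032]) cube([1002, 293, 26]);


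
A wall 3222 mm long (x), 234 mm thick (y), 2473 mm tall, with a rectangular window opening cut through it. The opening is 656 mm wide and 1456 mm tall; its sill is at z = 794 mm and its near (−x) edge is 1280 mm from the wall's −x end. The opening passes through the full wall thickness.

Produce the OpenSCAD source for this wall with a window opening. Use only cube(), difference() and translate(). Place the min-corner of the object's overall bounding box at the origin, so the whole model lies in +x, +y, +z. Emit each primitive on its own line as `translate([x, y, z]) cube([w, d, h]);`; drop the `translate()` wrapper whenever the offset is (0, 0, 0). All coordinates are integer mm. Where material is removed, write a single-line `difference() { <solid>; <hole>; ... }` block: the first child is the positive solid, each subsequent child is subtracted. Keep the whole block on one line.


difference() { cube([3222, 234, 2473]); translate([1280, 0, 794]) cube([656, 234, 1456]); }


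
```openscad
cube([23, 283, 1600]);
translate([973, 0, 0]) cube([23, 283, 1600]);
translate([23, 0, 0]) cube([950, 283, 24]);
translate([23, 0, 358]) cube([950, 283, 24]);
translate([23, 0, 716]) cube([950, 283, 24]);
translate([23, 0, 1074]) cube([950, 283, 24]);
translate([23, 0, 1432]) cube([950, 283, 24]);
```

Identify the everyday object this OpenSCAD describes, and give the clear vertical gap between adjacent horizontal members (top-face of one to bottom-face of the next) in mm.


A bookshelf. The clear shelf gap is 334 mm.

Two tall side panels with 5 horizontal boards between them — a bookshelf. The first two shelf undersides are at z = 0 and z = 358; with shelf thickness 24, the clear gap is 358 − 0 − 24 = 334 mm.


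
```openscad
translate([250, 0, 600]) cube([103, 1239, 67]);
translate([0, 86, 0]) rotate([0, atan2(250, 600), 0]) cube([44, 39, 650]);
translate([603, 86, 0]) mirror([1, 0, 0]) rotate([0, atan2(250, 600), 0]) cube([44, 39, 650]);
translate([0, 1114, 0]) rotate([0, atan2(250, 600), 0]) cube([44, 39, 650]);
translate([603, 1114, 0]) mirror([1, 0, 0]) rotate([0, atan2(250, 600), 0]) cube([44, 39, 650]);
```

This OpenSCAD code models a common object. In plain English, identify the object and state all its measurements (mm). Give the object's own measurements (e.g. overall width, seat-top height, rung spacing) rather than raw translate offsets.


A sawhorse. A 103×1239×67 mm beam (x, y, z) sits on two A-frame leg pairs. Each pair is two raked legs of 44×39 mm section (39 mm along y) splaying symmetrically in x. Each leg rises 600 mm vertically over 250 mm of horizontal reach and is 650 mm long along its own axis. Every leg's outer bottom edge rests on the floor and its outer top edge meets a bottom edge of the beam — the left legs (tilting toward +x) meet the beam's −x bottom edge, the right legs (their mirror images, tilting toward −x) meet its +x bottom edge — so the leg tops tuck under the beam, the beam's underside is 600 mm above the floor, and the feet are 603 mm apart outside-to-outside with the beam centred between them. The two leg pairs are set in 86 mm from either end of the beam.


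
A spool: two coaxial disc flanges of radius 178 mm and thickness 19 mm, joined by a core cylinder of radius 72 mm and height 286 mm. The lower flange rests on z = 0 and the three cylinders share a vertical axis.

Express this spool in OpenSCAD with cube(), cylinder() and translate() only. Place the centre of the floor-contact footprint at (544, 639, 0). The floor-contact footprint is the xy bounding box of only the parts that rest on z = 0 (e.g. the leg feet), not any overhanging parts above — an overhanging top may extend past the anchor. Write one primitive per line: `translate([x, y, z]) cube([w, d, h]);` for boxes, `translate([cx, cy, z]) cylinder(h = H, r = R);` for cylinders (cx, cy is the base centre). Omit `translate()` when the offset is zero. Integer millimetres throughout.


translate([544, 639, 0]) cylinder(h = 19, r = 178);
translate([544, 639, 19]) cylinder(h = 286, r = 72);
translate([544, 639, 305]) cylinder(h = 19, r = 178);


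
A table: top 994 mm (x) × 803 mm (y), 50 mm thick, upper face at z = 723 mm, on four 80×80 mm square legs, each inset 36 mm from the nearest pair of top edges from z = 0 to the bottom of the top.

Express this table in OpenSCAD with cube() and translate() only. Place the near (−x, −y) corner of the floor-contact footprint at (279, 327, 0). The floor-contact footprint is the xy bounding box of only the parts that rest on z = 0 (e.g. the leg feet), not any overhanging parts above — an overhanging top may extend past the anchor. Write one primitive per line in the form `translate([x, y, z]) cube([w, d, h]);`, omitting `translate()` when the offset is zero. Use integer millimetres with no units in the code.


// leg_h = 723 - 50 = 673
translate([243, 291, 673]) cube([994, 803, 50]);
translate([279, 327, 0]) cube([80, 80, 673]);
translate([1121, 327, 0]) cube([80, 80, 673]);
translate([279, 978, 0]) cube([80, 80, 673]);
translate([1121, 978, 0]) cube([80, 80, 673]);


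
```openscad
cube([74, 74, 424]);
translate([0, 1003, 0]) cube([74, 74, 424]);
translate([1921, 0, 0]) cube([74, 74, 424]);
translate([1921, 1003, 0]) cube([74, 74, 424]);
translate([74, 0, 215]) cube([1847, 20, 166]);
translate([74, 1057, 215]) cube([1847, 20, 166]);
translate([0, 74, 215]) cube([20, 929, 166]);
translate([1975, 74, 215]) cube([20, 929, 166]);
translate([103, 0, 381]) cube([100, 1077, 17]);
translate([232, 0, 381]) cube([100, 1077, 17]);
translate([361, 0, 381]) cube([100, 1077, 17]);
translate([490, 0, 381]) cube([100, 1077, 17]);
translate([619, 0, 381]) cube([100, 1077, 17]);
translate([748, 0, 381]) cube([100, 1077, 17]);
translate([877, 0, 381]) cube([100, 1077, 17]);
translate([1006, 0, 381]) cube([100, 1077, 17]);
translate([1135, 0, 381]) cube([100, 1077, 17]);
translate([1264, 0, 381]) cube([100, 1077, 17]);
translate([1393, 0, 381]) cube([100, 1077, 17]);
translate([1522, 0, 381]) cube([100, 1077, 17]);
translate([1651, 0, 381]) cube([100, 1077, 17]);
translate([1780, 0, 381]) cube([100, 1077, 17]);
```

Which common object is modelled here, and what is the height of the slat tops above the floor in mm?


A bed frame. The slat-top height is 398 mm.

Four posts, four rails, and a row of slats — a bed frame. Slats sit on the rails at z = 215 + 166 = 381; with slat thickness 17, the top is 398 mm.


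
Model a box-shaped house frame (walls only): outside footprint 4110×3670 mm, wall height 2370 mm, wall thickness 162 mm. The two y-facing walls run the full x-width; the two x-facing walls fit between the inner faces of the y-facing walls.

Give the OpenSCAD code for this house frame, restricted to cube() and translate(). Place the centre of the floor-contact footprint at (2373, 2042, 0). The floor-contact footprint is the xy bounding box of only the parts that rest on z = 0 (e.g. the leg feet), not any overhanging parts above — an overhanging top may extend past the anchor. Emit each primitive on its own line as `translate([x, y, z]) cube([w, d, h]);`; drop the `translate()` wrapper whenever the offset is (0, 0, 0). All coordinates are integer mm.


translate([318, 207, 0]) cube([4110, 162, 2370]);
translate([318, 3715, 0]) cube([4110, 162, 2370]);
translate([318, 369, 0]) cube([162, 3346, 2370]);
translate([4266, 369, 0]) cube([162, 3346, 2370]);


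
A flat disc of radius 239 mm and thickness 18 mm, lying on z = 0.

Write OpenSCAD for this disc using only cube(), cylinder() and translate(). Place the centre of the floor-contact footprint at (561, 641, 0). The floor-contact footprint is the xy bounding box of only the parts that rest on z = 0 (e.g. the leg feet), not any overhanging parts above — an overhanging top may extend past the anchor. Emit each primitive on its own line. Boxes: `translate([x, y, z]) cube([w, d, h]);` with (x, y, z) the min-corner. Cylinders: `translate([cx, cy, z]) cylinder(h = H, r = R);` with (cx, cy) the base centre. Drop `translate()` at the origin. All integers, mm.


translate([561, 641, 0]) cylinder(h = 18, r = 239);


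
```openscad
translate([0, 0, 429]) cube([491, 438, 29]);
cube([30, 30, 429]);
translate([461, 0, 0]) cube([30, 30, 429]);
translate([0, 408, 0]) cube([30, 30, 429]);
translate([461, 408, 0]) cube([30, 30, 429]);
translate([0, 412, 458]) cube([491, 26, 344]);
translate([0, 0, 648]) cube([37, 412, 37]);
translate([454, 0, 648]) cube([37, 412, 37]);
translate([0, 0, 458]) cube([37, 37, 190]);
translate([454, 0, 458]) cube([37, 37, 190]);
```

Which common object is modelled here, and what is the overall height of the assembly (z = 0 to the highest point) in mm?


A chair. The overall height is 802 mm.

A slab on four corner posts with a tall panel at the back — a chair. The seat slab sits at z = 429 with thickness 29, and the 344 mm backrest starts at the seat top, so the overall height is 429 + 29 + 344 = 802 mm.


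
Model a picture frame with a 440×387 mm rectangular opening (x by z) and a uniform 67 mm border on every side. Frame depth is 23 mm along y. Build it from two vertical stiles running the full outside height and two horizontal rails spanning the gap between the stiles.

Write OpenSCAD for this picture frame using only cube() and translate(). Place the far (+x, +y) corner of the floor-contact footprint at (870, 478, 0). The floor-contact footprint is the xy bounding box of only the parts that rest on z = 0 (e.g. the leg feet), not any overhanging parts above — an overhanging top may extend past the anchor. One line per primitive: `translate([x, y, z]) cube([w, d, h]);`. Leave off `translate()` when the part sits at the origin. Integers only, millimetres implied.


translate([296, 455, 0]) cube([67, 23, 521]);
translate([803, 455, 0]) cube([67, 23, 521]);
translate([363, 455, 0]) cube([440, 23, 67]);
translate([363, 455, 454]) cube([440, 23, 67]);


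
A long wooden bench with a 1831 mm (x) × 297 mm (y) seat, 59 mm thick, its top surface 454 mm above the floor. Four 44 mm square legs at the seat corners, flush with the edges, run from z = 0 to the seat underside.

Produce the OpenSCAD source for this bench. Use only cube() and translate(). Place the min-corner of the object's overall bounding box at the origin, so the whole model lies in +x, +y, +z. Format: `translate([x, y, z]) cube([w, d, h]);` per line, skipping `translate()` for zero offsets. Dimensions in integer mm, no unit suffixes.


translate([0, 0, 395]) cube([1831, 297, 59]);
cube([44, 44, 395]);
translate([0, 253, 0]) cube([44, 44, 395]);
translate([1787, 0, 0]) cube([44, 44, 395]);
translate([1787, 253, 0]) cube([44, 44, 395]);


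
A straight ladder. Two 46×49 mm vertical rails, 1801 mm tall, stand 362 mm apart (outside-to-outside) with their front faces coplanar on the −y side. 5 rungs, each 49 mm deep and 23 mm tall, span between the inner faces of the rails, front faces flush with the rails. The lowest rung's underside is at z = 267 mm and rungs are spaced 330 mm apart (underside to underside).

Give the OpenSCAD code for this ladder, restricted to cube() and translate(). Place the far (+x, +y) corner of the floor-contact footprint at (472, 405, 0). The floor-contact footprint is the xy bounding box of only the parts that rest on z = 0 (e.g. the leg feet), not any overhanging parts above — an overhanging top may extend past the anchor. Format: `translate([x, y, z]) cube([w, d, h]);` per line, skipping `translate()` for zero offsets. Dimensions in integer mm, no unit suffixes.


translate([110, 356, 0]) cube([46, 49, 1801]);
translate([426, 356, 0]) cube([46, 49, 1801]);
translate([156, 356, 267]) cube([270, 49, 23]);
translate([156, 356, 597]) cube([270, 49, 23]);
translate([156, 356, 927]) cube([270, 49, 23]);
translate([156, 356, 1257]) cube([270, 49, 23]);
translate([156, 356, 1587]) cube([270, 49, 23]);


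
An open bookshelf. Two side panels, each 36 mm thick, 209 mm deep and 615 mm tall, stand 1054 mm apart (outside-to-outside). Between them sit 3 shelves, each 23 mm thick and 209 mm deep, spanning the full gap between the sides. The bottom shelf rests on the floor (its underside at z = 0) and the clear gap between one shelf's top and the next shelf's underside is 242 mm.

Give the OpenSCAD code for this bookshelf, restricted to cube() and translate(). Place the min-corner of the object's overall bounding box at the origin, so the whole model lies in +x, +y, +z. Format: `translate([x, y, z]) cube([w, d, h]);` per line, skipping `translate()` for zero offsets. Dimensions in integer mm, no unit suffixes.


cube([36, 209, 615]);
translate([1018, 0, 0]) cube([36, 209, 615]);
translate([36, 0, 0]) cube([982, 209, 23]);
translate([36, 0, 265]) cube([982, 209, 23]);
translate([36, 0, 530]) cube([982, 209, 23]);


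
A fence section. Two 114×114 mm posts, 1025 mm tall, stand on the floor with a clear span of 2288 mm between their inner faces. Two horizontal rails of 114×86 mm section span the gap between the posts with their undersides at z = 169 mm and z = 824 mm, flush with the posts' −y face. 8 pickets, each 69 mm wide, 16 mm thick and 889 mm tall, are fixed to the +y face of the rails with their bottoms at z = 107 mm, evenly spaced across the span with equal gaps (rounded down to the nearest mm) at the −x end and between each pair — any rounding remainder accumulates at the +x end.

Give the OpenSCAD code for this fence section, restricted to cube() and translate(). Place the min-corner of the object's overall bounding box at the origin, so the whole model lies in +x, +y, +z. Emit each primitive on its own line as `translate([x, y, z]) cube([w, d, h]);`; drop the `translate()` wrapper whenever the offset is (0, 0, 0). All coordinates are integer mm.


cube([114, 114, 1025]);
translate([2402, 0, 0]) cube([114, 114, 1025]);
translate([114, 0, 169]) cube([2288, 114, 86]);
translate([114, 0, 824]) cube([2288, 114, 86]);
translate([306, 114, 107]) cube([69, 16, 889]);
translate([567, 114, 107]) cube([69, 16, 889]);
translate([828, 114, 107]) cube([69, 16, 889]);
translate([1089, 114, 107]) cube([69, 16, 889]);
translate([1350, 114, 107]) cube([69, 16, 889]);
translate([1611, 114, 107]) cube([69, 16, 889]);
translate([1872, 114, 107]) cube([69, 16, 889]);
translate([2133, 114, 107]) cube([69, 16, 889]);


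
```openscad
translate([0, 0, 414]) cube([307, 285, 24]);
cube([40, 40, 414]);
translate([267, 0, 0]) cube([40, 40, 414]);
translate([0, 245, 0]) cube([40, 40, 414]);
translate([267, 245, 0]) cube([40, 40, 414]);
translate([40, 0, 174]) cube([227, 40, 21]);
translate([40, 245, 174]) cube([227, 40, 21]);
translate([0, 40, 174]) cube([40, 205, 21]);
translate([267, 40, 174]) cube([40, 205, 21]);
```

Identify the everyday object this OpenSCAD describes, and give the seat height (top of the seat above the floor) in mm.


A stool. The seat height is 438 mm.

A 307×285×24 slab at z = 414 on four corner posts — a stool. The seat top is 414 + 24 = 438 mm.


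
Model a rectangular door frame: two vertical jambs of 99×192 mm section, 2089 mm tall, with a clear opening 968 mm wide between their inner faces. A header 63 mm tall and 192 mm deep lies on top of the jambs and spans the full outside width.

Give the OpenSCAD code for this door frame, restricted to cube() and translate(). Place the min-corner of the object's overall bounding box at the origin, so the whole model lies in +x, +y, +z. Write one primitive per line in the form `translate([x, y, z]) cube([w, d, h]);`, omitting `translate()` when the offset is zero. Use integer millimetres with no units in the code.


cube([99, 192, 2089]);
translate([1067, 0, 0]) cube([99, 192, 2089]);
translate([0, 0, 2089]) cube([1166, 192, 63]);


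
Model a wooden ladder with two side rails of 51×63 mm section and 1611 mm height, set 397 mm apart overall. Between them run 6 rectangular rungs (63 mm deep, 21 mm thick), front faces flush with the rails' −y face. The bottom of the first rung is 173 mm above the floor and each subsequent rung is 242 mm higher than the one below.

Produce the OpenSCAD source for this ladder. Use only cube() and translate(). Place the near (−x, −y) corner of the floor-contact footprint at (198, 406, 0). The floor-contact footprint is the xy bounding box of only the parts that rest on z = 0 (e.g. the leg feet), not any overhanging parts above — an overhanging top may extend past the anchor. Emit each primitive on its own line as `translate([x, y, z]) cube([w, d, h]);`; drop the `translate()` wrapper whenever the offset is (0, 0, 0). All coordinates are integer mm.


translate([198, 406, 0]) cube([51, 63, 1611]);
translate([544, 406, 0]) cube([51, 63, 1611]);
translate([249, 406, 173]) cube([295, 63, 21]);
translate([249, 406, 415]) cube([295, 63, 21]);
translate([249, 406, 657]) cube([295, 63, 21]);
translate([249, 406, 899]) cube([295, 63, 21]);
translate([249, 406, 1141]) cube([295, 63, 21]);
translate([249, 406, 1383]) cube([295, 63, 21]);


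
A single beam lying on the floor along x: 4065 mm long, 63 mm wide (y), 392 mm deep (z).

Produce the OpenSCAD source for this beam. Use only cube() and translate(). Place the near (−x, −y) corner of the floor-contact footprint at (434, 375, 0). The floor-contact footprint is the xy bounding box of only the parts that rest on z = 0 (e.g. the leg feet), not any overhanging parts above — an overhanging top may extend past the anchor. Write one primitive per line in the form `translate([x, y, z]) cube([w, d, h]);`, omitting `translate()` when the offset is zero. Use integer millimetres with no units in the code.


translate([434, 375, 0]) cube([4065, 63, 392]);


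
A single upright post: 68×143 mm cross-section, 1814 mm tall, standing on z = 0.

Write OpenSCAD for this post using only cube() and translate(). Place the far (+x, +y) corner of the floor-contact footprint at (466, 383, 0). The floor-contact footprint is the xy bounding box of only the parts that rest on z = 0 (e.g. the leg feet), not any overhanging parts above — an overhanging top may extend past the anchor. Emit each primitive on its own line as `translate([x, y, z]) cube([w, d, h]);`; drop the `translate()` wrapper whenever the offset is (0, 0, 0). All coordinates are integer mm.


translate([398, 240, 0]) cube([68, 143, 1814]);


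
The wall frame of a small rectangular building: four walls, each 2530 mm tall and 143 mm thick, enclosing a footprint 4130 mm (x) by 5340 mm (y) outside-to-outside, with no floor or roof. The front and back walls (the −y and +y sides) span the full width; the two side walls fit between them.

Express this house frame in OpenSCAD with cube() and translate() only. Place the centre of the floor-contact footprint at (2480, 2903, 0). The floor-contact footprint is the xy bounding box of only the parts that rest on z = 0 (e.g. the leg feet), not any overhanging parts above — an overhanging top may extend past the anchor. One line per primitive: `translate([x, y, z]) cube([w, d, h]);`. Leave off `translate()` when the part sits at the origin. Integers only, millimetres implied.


translate([415, 233, 0]) cube([4130, 143, 2530]);
translate([415, 5430, 0]) cube([4130, 143, 2530]);
translate([415, 376, 0]) cube([143, 5054, 2530]);
translate([4402, 376, 0]) cube([143, 5054, 2530]);


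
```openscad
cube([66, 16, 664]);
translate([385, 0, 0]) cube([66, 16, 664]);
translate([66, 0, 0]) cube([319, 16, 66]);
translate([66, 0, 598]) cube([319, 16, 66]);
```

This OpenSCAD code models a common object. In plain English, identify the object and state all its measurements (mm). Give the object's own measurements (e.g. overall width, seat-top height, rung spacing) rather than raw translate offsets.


A rectangular picture frame lying in the x–z plane (depth along y). The opening is 319 mm wide (x) by 532 mm tall (z), surrounded by a border 66 mm wide on all four sides. The frame is 16 mm deep and is made of two full-height vertical stiles with two horizontal rails fitted between them.


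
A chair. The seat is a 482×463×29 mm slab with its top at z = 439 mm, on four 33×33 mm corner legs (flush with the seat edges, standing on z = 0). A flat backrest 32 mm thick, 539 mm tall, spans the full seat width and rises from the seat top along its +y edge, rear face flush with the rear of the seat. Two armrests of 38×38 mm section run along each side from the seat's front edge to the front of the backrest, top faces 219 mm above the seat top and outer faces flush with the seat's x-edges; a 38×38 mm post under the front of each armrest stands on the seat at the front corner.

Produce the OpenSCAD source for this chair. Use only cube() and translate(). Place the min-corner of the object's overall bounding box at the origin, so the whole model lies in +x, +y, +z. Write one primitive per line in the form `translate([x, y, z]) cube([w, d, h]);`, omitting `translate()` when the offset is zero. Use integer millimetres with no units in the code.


translate([0, 0, 410]) cube([482, 463, 29]);
cube([33, 33, 410]);
translate([449, 0, 0]) cube([33, 33, 410]);
translate([0, 430, 0]) cube([33, 33, 410]);
translate([449, 430, 0]) cube([33, 33, 410]);
translate([0, 431, 439]) cube([482, 32, 539]);
translate([0, 0, 620]) cube([38, 431, 38]);
translate([444, 0, 620]) cube([38, 431, 38]);
translate([0, 0, 439]) cube([38, 38, 181]);
translate([444, 0, 439]) cube([38, 38, 181]);


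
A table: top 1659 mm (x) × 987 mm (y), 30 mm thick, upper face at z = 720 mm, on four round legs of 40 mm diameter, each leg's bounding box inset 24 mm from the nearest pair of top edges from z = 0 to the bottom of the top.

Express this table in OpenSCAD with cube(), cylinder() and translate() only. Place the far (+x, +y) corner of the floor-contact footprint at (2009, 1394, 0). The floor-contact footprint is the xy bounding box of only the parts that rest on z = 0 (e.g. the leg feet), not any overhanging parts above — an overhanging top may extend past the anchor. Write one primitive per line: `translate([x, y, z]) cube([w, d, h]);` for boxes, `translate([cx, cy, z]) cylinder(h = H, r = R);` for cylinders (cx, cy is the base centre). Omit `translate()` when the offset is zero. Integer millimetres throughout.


translate([374, 431, 690]) cube([1659, 987, 30]);
translate([418, 475, 0]) cylinder(h = 690, r = 20);
translate([1989, 475, 0]) cylinder(h = 690, r = 20);
translate([418, 1374, 0]) cylinder(h = 690, r = 20);
translate([1989, 1374, 0]) cylinder(h = 690, r = 20);
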